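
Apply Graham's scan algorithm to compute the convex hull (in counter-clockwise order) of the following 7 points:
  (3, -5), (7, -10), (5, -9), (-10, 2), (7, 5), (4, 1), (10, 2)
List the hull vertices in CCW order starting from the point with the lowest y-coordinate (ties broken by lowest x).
Hull (CCW) = [(7, -10), (10, 2), (7, 5), (-10, 2), (5, -9)]

Graham scan procedure:
  1. Find the pivot p₀ = point with lowest y (tie → lowest x): (7, -10).
  2. Sort the remaining points by polar angle around p₀.
  3. Walk through sorted points, maintaining a stack; pop the top while the last three entries make a non-left turn (cross product ≤ 0).
  4. Final stack is the convex hull in CCW order: (7, -10), (10, 2), (7, 5), (-10, 2), (5, -9).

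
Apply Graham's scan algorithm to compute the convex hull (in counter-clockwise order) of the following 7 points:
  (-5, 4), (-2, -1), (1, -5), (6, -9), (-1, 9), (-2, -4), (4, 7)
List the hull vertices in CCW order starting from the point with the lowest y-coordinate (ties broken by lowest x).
Hull (CCW) = [(6, -9), (4, 7), (-1, 9), (-5, 4), (-2, -4)]

Graham scan procedure:
  1. Find the pivot p₀ = point with lowest y (tie → lowest x): (6, -9).
  2. Sort the remaining points by polar angle around p₀.
  3. Walk through sorted points, maintaining a stack; pop the top while the last three entries make a non-left turn (cross product ≤ 0).
  4. Final stack is the convex hull in CCW order: (6, -9), (4, 7), (-1, 9), (-5, 4), (-2, -4).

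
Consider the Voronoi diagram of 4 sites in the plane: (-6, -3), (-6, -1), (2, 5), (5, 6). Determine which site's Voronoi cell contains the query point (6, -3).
Nearest site = (2, 5)

The Voronoi cell of site s contains exactly those query points closer to s than to any other site. Compute squared distances from q = (6, -3) to each site:
  (2 − 6)² + (5 − -3)² = 80
  (5 − 6)² + (6 − -3)² = 82
  (-6 − 6)² + (-3 − -3)² = 144
  (-6 − 6)² + (-1 − -3)² = 148
Minimum is attained by (2, 5), so q lies in its Voronoi cell.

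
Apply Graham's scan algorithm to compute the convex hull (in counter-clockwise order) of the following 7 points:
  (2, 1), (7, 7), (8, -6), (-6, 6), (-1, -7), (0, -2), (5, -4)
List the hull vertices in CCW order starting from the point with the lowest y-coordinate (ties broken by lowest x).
Hull (CCW) = [(-1, -7), (8, -6), (7, 7), (-6, 6)]

Graham scan procedure:
  1. Find the pivot p₀ = point with lowest y (tie → lowest x): (-1, -7).
  2. Sort the remaining points by polar angle around p₀.
  3. Walk through sorted points, maintaining a stack; pop the top while the last three entries make a non-left turn (cross product ≤ 0).
  4. Final stack is the convex hull in CCW order: (-1, -7), (8, -6), (7, 7), (-6, 6).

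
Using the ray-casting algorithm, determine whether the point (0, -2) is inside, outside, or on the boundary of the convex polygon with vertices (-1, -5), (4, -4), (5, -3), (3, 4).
The point (0, -2) lies strictly outside the polygon

Cast a horizontal ray to the right from the query point and count how many polygon edges it crosses (each edge strictly once or zero times, handled with the usual half-open convention). 
Parity of crossings → even ⇒ outside.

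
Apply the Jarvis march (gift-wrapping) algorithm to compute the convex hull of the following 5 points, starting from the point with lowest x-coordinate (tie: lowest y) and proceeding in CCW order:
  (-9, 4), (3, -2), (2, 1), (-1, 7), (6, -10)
Hull (CCW) = [(-9, 4), (6, -10), (2, 1), (-1, 7)]

Jarvis march: at each step, from the current hull vertex p, select the next vertex q as the point such that every other point lies strictly to the left of (or on) the directed line p → q. (Equivalently: for every other point r, the cross product (q − p) × (r − p) ≥ 0.)
Starting point (lowest x, tie lowest y): (-9, 4). Wrap until returning to start. Resulting hull: (-9, 4), (6, -10), (2, 1), (-1, 7).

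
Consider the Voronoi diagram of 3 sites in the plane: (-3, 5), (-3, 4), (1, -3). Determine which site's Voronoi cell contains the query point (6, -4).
Nearest site = (1, -3)

The Voronoi cell of site s contains exactly those query points closer to s than to any other site. Compute squared distances from q = (6, -4) to each site:
  (1 − 6)² + (-3 − -4)² = 26
  (-3 − 6)² + (4 − -4)² = 145
  (-3 − 6)² + (5 − -4)² = 162
Minimum is attained by (1, -3), so q lies in its Voronoi cell.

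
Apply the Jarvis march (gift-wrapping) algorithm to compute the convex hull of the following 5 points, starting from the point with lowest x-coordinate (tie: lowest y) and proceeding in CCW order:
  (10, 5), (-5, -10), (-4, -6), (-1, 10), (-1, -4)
Hull (CCW) = [(-5, -10), (10, 5), (-1, 10)]

Jarvis march: at each step, from the current hull vertex p, select the next vertex q as the point such that every other point lies strictly to the left of (or on) the directed line p → q. (Equivalently: for every other point r, the cross product (q − p) × (r − p) ≥ 0.)
Starting point (lowest x, tie lowest y): (-5, -10). Wrap until returning to start. Resulting hull: (-5, -10), (10, 5), (-1, 10).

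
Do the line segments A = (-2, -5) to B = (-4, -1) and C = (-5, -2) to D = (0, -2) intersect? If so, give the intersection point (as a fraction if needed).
Yes; intersection at (-7/2, -2) (t = 3/4 on AB, s = 3/10 on CD)

Parametrize AB as A + t(B − A) = (-2 + -2 t, -5 + 4 t) and CD as C + s(D − C) = (-5 + 5 s, -2 + 0 s). Solve the linear system for (t, s). Determinant = 20 ≠ 0, so a unique intersection of the containing lines exists. Solution: t = 3/4, s = 3/10 — both in [0, 1], so the segments cross. Intersection point: (-7/2, -2).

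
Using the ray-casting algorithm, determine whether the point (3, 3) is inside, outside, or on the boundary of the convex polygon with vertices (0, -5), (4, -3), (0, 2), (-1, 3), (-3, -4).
The point (3, 3) lies strictly outside the polygon

Cast a horizontal ray to the right from the query point and count how many polygon edges it crosses (each edge strictly once or zero times, handled with the usual half-open convention). 
Parity of crossings → even ⇒ outside.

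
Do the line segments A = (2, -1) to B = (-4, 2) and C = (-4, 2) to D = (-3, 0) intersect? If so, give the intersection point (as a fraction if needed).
Yes; intersection at (-4, 2) (t = 1 on AB, s = 0 on CD)

Parametrize AB as A + t(B − A) = (2 + -6 t, -1 + 3 t) and CD as C + s(D − C) = (-4 + 1 s, 2 + -2 s). Solve the linear system for (t, s). Determinant = -9 ≠ 0, so a unique intersection of the containing lines exists. Solution: t = 1, s = 0 — both in [0, 1], so the segments cross. Intersection point: (-4, 2).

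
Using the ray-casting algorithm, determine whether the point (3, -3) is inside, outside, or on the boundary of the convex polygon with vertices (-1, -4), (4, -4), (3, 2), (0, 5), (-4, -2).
The point (3, -3) lies strictly inside the polygon

Cast a horizontal ray to the right from the query point and count how many polygon edges it crosses (each edge strictly once or zero times, handled with the usual half-open convention). 
Parity of crossings → odd ⇒ inside.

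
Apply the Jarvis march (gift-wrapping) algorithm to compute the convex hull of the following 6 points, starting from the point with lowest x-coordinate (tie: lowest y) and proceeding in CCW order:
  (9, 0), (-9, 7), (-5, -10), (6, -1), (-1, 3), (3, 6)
Hull (CCW) = [(-9, 7), (-5, -10), (9, 0), (3, 6)]

Jarvis march: at each step, from the current hull vertex p, select the next vertex q as the point such that every other point lies strictly to the left of (or on) the directed line p → q. (Equivalently: for every other point r, the cross product (q − p) × (r − p) ≥ 0.)
Starting point (lowest x, tie lowest y): (-9, 7). Wrap until returning to start. Resulting hull: (-9, 7), (-5, -10), (9, 0), (3, 6).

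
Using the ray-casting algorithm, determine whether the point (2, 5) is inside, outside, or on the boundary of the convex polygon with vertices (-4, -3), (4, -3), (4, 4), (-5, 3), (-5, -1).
The point (2, 5) lies strictly outside the polygon

Cast a horizontal ray to the right from the query point and count how many polygon edges it crosses (each edge strictly once or zero times, handled with the usual half-open convention). 
Parity of crossings → even ⇒ outside.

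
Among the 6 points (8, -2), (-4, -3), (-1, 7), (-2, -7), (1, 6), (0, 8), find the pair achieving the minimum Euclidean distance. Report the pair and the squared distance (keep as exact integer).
Pair = ((-1, 7), (0, 8)); squared distance = 2

Compute all C(6, 2) = 15 pairwise squared distances (x_i − x_j)² + (y_i − y_j)². The minimum is 2, attained by the pair ((-1, 7), (0, 8)).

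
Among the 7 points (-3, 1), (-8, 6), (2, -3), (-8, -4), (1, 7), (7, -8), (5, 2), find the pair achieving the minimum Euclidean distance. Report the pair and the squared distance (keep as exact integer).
Pair = ((2, -3), (5, 2)); squared distance = 34

Compute all C(7, 2) = 21 pairwise squared distances (x_i − x_j)² + (y_i − y_j)². The minimum is 34, attained by the pair ((2, -3), (5, 2)).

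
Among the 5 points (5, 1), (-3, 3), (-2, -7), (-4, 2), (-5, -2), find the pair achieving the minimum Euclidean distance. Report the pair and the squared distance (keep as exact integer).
Pair = ((-3, 3), (-4, 2)); squared distance = 2

Compute all C(5, 2) = 10 pairwise squared distances (x_i − x_j)² + (y_i − y_j)². The minimum is 2, attained by the pair ((-3, 3), (-4, 2)).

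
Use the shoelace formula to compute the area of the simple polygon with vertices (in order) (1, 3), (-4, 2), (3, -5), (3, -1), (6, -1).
Area = 31

Shoelace formula: Area = (1/2) |Σ_i (x_i · y_{i+1} − x_{i+1} · y_i)| (indices mod n). Compute each cross term:
  (1)(2) − (-4)(3) = 14
  (-4)(-5) − (3)(2) = 14
  (3)(-1) − (3)(-5) = 12
  (3)(-1) − (6)(-1) = 3
  (6)(3) − (1)(-1) = 19
Sum = 62, so (signed) Area = 62/2 = 31, |Area| = 31.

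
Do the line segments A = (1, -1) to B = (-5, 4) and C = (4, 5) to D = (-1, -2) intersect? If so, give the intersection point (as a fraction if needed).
Yes; intersection at (13/67, -22/67) (t = 9/67 on AB, s = 51/67 on CD)

Parametrize AB as A + t(B − A) = (1 + -6 t, -1 + 5 t) and CD as C + s(D − C) = (4 + -5 s, 5 + -7 s). Solve the linear system for (t, s). Determinant = -67 ≠ 0, so a unique intersection of the containing lines exists. Solution: t = 9/67, s = 51/67 — both in [0, 1], so the segments cross. Intersection point: (13/67, -22/67).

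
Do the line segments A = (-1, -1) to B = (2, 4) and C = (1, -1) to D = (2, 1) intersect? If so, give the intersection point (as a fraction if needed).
No (intersection of containing lines falls outside at least one segment)

Parametrize and solve: t = 4, s = 10. At least one of these is outside [0, 1], so the segments do not intersect.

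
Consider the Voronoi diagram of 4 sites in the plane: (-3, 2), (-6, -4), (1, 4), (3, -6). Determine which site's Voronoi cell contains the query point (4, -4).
Nearest site = (3, -6)

The Voronoi cell of site s contains exactly those query points closer to s than to any other site. Compute squared distances from q = (4, -4) to each site:
  (3 − 4)² + (-6 − -4)² = 5
  (1 − 4)² + (4 − -4)² = 73
  (-3 − 4)² + (2 − -4)² = 85
  (-6 − 4)² + (-4 − -4)² = 100
Minimum is attained by (3, -6), so q lies in its Voronoi cell.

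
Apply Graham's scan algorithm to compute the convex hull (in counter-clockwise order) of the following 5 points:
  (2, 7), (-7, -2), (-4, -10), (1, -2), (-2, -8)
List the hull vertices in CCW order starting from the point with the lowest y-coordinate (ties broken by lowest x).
Hull (CCW) = [(-4, -10), (-2, -8), (1, -2), (2, 7), (-7, -2)]

Graham scan procedure:
  1. Find the pivot p₀ = point with lowest y (tie → lowest x): (-4, -10).
  2. Sort the remaining points by polar angle around p₀.
  3. Walk through sorted points, maintaining a stack; pop the top while the last three entries make a non-left turn (cross product ≤ 0).
  4. Final stack is the convex hull in CCW order: (-4, -10), (-2, -8), (1, -2), (2, 7), (-7, -2).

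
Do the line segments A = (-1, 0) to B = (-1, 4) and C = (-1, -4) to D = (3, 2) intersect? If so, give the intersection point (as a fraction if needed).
No (intersection of containing lines falls outside at least one segment)

Parametrize and solve: t = -1, s = 0. At least one of these is outside [0, 1], so the segments do not intersect.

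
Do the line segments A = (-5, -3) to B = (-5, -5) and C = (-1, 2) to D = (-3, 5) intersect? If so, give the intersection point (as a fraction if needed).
No (intersection of containing lines falls outside at least one segment)

Parametrize and solve: t = -11/2, s = 2. At least one of these is outside [0, 1], so the segments do not intersect.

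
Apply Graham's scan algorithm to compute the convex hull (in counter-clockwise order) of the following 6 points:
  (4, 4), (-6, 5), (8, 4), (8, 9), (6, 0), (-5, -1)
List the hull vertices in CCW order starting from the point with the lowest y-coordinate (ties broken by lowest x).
Hull (CCW) = [(-5, -1), (6, 0), (8, 4), (8, 9), (-6, 5)]

Graham scan procedure:
  1. Find the pivot p₀ = point with lowest y (tie → lowest x): (-5, -1).
  2. Sort the remaining points by polar angle around p₀.
  3. Walk through sorted points, maintaining a stack; pop the top while the last three entries make a non-left turn (cross product ≤ 0).
  4. Final stack is the convex hull in CCW order: (-5, -1), (6, 0), (8, 4), (8, 9), (-6, 5).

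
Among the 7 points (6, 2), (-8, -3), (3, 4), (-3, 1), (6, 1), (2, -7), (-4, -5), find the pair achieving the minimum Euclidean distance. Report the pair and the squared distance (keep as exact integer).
Pair = ((6, 2), (6, 1)); squared distance = 1

Compute all C(7, 2) = 21 pairwise squared distances (x_i − x_j)² + (y_i − y_j)². The minimum is 1, attained by the pair ((6, 2), (6, 1)).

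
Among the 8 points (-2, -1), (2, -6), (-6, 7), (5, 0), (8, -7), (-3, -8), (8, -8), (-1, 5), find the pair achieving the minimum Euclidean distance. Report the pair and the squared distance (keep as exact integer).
Pair = ((8, -7), (8, -8)); squared distance = 1

Compute all C(8, 2) = 28 pairwise squared distances (x_i − x_j)² + (y_i − y_j)². The minimum is 1, attained by the pair ((8, -7), (8, -8)).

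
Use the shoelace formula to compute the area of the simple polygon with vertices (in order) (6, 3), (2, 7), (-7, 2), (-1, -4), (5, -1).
Area = 161/2

Shoelace formula: Area = (1/2) |Σ_i (x_i · y_{i+1} − x_{i+1} · y_i)| (indices mod n). Compute each cross term:
  (6)(7) − (2)(3) = 36
  (2)(2) − (-7)(7) = 53
  (-7)(-4) − (-1)(2) = 30
  (-1)(-1) − (5)(-4) = 21
  (5)(3) − (6)(-1) = 21
Sum = 161, so (signed) Area = 161/2 = 161/2, |Area| = 161/2.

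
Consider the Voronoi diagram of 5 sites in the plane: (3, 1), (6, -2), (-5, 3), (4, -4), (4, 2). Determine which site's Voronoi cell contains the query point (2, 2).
Nearest site = (3, 1)

The Voronoi cell of site s contains exactly those query points closer to s than to any other site. Compute squared distances from q = (2, 2) to each site:
  (3 − 2)² + (1 − 2)² = 2
  (4 − 2)² + (2 − 2)² = 4
  (6 − 2)² + (-2 − 2)² = 32
  (4 − 2)² + (-4 − 2)² = 40
  (-5 − 2)² + (3 − 2)² = 50
Minimum is attained by (3, 1), so q lies in its Voronoi cell.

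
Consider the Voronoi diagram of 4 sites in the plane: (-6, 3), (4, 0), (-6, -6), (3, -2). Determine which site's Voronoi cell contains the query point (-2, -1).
Nearest site = (3, -2)

The Voronoi cell of site s contains exactly those query points closer to s than to any other site. Compute squared distances from q = (-2, -1) to each site:
  (3 − -2)² + (-2 − -1)² = 26
  (-6 − -2)² + (3 − -1)² = 32
  (4 − -2)² + (0 − -1)² = 37
  (-6 − -2)² + (-6 − -1)² = 41
Minimum is attained by (3, -2), so q lies in its Voronoi cell.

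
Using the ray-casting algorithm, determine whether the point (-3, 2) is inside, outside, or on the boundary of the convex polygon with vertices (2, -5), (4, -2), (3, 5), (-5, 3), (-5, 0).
The point (-3, 2) lies strictly inside the polygon

Cast a horizontal ray to the right from the query point and count how many polygon edges it crosses (each edge strictly once or zero times, handled with the usual half-open convention). 
Parity of crossings → odd ⇒ inside.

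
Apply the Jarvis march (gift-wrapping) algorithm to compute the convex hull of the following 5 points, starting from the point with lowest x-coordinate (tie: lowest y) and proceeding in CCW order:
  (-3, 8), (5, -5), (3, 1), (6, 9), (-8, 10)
Hull (CCW) = [(-8, 10), (5, -5), (6, 9)]

Jarvis march: at each step, from the current hull vertex p, select the next vertex q as the point such that every other point lies strictly to the left of (or on) the directed line p → q. (Equivalently: for every other point r, the cross product (q − p) × (r − p) ≥ 0.)
Starting point (lowest x, tie lowest y): (-8, 10). Wrap until returning to start. Resulting hull: (-8, 10), (5, -5), (6, 9).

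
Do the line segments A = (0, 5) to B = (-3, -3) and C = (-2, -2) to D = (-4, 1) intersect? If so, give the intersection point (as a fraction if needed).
Yes; intersection at (-12/5, -7/5) (t = 4/5 on AB, s = 1/5 on CD)

Parametrize AB as A + t(B − A) = (0 + -3 t, 5 + -8 t) and CD as C + s(D − C) = (-2 + -2 s, -2 + 3 s). Solve the linear system for (t, s). Determinant = 25 ≠ 0, so a unique intersection of the containing lines exists. Solution: t = 4/5, s = 1/5 — both in [0, 1], so the segments cross. Intersection point: (-12/5, -7/5).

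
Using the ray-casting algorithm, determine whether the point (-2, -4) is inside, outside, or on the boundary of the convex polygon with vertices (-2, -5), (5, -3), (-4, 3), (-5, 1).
The point (-2, -4) lies strictly inside the polygon

Cast a horizontal ray to the right from the query point and count how many polygon edges it crosses (each edge strictly once or zero times, handled with the usual half-open convention). 
Parity of crossings → odd ⇒ inside.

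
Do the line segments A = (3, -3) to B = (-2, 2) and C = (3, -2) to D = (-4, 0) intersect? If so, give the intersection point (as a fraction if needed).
Yes; intersection at (8/5, -8/5) (t = 7/25 on AB, s = 1/5 on CD)

Parametrize AB as A + t(B − A) = (3 + -5 t, -3 + 5 t) and CD as C + s(D − C) = (3 + -7 s, -2 + 2 s). Solve the linear system for (t, s). Determinant = -25 ≠ 0, so a unique intersection of the containing lines exists. Solution: t = 7/25, s = 1/5 — both in [0, 1], so the segments cross. Intersection point: (8/5, -8/5).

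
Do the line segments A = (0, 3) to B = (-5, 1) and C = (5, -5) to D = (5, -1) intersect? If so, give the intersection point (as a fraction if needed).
No (intersection of containing lines falls outside at least one segment)

Parametrize and solve: t = -1, s = 5/2. At least one of these is outside [0, 1], so the segments do not intersect.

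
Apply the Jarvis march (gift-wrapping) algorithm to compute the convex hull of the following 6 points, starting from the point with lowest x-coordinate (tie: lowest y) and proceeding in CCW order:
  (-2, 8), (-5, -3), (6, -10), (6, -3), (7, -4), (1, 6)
Hull (CCW) = [(-5, -3), (6, -10), (7, -4), (1, 6), (-2, 8)]

Jarvis march: at each step, from the current hull vertex p, select the next vertex q as the point such that every other point lies strictly to the left of (or on) the directed line p → q. (Equivalently: for every other point r, the cross product (q − p) × (r − p) ≥ 0.)
Starting point (lowest x, tie lowest y): (-5, -3). Wrap until returning to start. Resulting hull: (-5, -3), (6, -10), (7, -4), (1, 6), (-2, 8).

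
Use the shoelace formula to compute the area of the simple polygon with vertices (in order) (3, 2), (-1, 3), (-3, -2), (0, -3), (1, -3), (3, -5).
Area = 59/2

Shoelace formula: Area = (1/2) |Σ_i (x_i · y_{i+1} − x_{i+1} · y_i)| (indices mod n). Compute each cross term:
  (3)(3) − (-1)(2) = 11
  (-1)(-2) − (-3)(3) = 11
  (-3)(-3) − (0)(-2) = 9
  (0)(-3) − (1)(-3) = 3
  (1)(-5) − (3)(-3) = 4
  (3)(2) − (3)(-5) = 21
Sum = 59, so (signed) Area = 59/2 = 59/2, |Area| = 59/2.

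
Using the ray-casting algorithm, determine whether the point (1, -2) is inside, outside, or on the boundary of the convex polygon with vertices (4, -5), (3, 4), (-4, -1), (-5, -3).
The point (1, -2) lies strictly inside the polygon

Cast a horizontal ray to the right from the query point and count how many polygon edges it crosses (each edge strictly once or zero times, handled with the usual half-open convention). 
Parity of crossings → odd ⇒ inside.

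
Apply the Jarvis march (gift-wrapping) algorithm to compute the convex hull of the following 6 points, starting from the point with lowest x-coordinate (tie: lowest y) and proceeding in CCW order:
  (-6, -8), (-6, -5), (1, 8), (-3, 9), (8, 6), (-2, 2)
Hull (CCW) = [(-6, -8), (8, 6), (1, 8), (-3, 9), (-6, -5)]

Jarvis march: at each step, from the current hull vertex p, select the next vertex q as the point such that every other point lies strictly to the left of (or on) the directed line p → q. (Equivalently: for every other point r, the cross product (q − p) × (r − p) ≥ 0.)
Starting point (lowest x, tie lowest y): (-6, -8). Wrap until returning to start. Resulting hull: (-6, -8), (8, 6), (1, 8), (-3, 9), (-6, -5).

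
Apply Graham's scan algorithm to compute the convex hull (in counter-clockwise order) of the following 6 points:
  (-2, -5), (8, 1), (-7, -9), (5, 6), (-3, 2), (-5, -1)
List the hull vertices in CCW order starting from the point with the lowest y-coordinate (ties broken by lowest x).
Hull (CCW) = [(-7, -9), (8, 1), (5, 6), (-3, 2), (-5, -1)]

Graham scan procedure:
  1. Find the pivot p₀ = point with lowest y (tie → lowest x): (-7, -9).
  2. Sort the remaining points by polar angle around p₀.
  3. Walk through sorted points, maintaining a stack; pop the top while the last three entries make a non-left turn (cross product ≤ 0).
  4. Final stack is the convex hull in CCW order: (-7, -9), (8, 1), (5, 6), (-3, 2), (-5, -1).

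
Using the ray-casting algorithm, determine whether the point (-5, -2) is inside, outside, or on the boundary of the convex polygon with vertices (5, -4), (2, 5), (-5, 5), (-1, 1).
The point (-5, -2) lies strictly outside the polygon

Cast a horizontal ray to the right from the query point and count how many polygon edges it crosses (each edge strictly once or zero times, handled with the usual half-open convention). 
Parity of crossings → even ⇒ outside.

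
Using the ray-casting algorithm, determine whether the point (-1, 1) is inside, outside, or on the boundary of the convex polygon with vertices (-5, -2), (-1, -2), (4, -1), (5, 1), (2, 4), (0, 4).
The point (-1, 1) lies strictly inside the polygon

Cast a horizontal ray to the right from the query point and count how many polygon edges it crosses (each edge strictly once or zero times, handled with the usual half-open convention). 
Parity of crossings → odd ⇒ inside.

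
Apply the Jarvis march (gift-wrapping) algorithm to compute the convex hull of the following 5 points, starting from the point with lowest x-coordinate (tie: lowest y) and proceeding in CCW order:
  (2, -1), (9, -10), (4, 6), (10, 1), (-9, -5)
Hull (CCW) = [(-9, -5), (9, -10), (10, 1), (4, 6)]

Jarvis march: at each step, from the current hull vertex p, select the next vertex q as the point such that every other point lies strictly to the left of (or on) the directed line p → q. (Equivalently: for every other point r, the cross product (q − p) × (r − p) ≥ 0.)
Starting point (lowest x, tie lowest y): (-9, -5). Wrap until returning to start. Resulting hull: (-9, -5), (9, -10), (10, 1), (4, 6).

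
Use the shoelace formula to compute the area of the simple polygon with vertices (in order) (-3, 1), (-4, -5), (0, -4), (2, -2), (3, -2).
Area = 21

Shoelace formula: Area = (1/2) |Σ_i (x_i · y_{i+1} − x_{i+1} · y_i)| (indices mod n). Compute each cross term:
  (-3)(-5) − (-4)(1) = 19
  (-4)(-4) − (0)(-5) = 16
  (0)(-2) − (2)(-4) = 8
  (2)(-2) − (3)(-2) = 2
  (3)(1) − (-3)(-2) = -3
Sum = 42, so (signed) Area = 42/2 = 21, |Area| = 21.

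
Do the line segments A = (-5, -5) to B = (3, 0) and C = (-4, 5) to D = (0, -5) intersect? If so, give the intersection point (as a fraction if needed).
Yes; intersection at (-1, -5/2) (t = 1/2 on AB, s = 3/4 on CD)

Parametrize AB as A + t(B − A) = (-5 + 8 t, -5 + 5 t) and CD as C + s(D − C) = (-4 + 4 s, 5 + -10 s). Solve the linear system for (t, s). Determinant = 100 ≠ 0, so a unique intersection of the containing lines exists. Solution: t = 1/2, s = 3/4 — both in [0, 1], so the segments cross. Intersection point: (-1, -5/2).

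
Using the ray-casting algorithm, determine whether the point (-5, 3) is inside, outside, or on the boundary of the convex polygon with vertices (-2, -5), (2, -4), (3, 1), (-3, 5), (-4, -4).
The point (-5, 3) lies strictly outside the polygon

Cast a horizontal ray to the right from the query point and count how many polygon edges it crosses (each edge strictly once or zero times, handled with the usual half-open convention). 
Parity of crossings → even ⇒ outside.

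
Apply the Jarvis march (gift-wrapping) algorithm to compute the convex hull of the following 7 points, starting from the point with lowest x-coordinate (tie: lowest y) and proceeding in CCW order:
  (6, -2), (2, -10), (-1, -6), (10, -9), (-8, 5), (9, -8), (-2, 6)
Hull (CCW) = [(-8, 5), (-1, -6), (2, -10), (10, -9), (6, -2), (-2, 6)]

Jarvis march: at each step, from the current hull vertex p, select the next vertex q as the point such that every other point lies strictly to the left of (or on) the directed line p → q. (Equivalently: for every other point r, the cross product (q − p) × (r − p) ≥ 0.)
Starting point (lowest x, tie lowest y): (-8, 5). Wrap until returning to start. Resulting hull: (-8, 5), (-1, -6), (2, -10), (10, -9), (6, -2), (-2, 6).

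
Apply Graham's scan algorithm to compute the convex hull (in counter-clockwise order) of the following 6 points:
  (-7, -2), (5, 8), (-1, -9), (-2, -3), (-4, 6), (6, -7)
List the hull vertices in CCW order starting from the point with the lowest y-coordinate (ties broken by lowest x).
Hull (CCW) = [(-1, -9), (6, -7), (5, 8), (-4, 6), (-7, -2)]

Graham scan procedure:
  1. Find the pivot p₀ = point with lowest y (tie → lowest x): (-1, -9).
  2. Sort the remaining points by polar angle around p₀.
  3. Walk through sorted points, maintaining a stack; pop the top while the last three entries make a non-left turn (cross product ≤ 0).
  4. Final stack is the convex hull in CCW order: (-1, -9), (6, -7), (5, 8), (-4, 6), (-7, -2).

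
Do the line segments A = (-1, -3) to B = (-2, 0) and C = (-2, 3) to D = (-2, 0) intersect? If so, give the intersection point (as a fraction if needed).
Yes; intersection at (-2, 0) (t = 1 on AB, s = 1 on CD)

Parametrize AB as A + t(B − A) = (-1 + -1 t, -3 + 3 t) and CD as C + s(D − C) = (-2 + 0 s, 3 + -3 s). Solve the linear system for (t, s). Determinant = -3 ≠ 0, so a unique intersection of the containing lines exists. Solution: t = 1, s = 1 — both in [0, 1], so the segments cross. Intersection point: (-2, 0).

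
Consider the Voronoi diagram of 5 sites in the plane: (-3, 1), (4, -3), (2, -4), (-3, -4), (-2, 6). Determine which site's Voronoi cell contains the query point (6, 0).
Nearest site = (4, -3)

The Voronoi cell of site s contains exactly those query points closer to s than to any other site. Compute squared distances from q = (6, 0) to each site:
  (4 − 6)² + (-3 − 0)² = 13
  (2 − 6)² + (-4 − 0)² = 32
  (-3 − 6)² + (1 − 0)² = 82
  (-3 − 6)² + (-4 − 0)² = 97
  (-2 − 6)² + (6 − 0)² = 100
Minimum is attained by (4, -3), so q lies in its Voronoi cell.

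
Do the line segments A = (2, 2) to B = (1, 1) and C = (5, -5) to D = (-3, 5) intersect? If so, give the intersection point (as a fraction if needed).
No (intersection of containing lines falls outside at least one segment)

Parametrize and solve: t = 13/9, s = 5/9. At least one of these is outside [0, 1], so the segments do not intersect.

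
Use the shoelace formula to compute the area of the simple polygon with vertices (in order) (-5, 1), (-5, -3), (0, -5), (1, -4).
Area = 31/2

Shoelace formula: Area = (1/2) |Σ_i (x_i · y_{i+1} − x_{i+1} · y_i)| (indices mod n). Compute each cross term:
  (-5)(-3) − (-5)(1) = 20
  (-5)(-5) − (0)(-3) = 25
  (0)(-4) − (1)(-5) = 5
  (1)(1) − (-5)(-4) = -19
Sum = 31, so (signed) Area = 31/2 = 31/2, |Area| = 31/2.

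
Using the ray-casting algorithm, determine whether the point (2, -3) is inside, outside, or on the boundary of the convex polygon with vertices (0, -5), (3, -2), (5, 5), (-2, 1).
The point (2, -3) lies on the polygon boundary

Boundary check: the query satisfies the collinearity and bounding-box conditions for some polygon edge, so it lies exactly on the boundary.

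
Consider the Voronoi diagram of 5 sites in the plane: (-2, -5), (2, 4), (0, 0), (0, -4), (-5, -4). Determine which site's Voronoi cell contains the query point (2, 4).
Nearest site = (2, 4)

The Voronoi cell of site s contains exactly those query points closer to s than to any other site. Compute squared distances from q = (2, 4) to each site:
  (2 − 2)² + (4 − 4)² = 0
  (0 − 2)² + (0 − 4)² = 20
  (0 − 2)² + (-4 − 4)² = 68
  (-2 − 2)² + (-5 − 4)² = 97
  (-5 − 2)² + (-4 − 4)² = 113
Minimum is attained by (2, 4), so q lies in its Voronoi cell.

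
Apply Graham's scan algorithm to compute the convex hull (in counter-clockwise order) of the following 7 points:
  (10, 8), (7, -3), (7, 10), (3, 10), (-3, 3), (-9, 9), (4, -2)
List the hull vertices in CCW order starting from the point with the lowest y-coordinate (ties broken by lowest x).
Hull (CCW) = [(7, -3), (10, 8), (7, 10), (3, 10), (-9, 9), (-3, 3), (4, -2)]

Graham scan procedure:
  1. Find the pivot p₀ = point with lowest y (tie → lowest x): (7, -3).
  2. Sort the remaining points by polar angle around p₀.
  3. Walk through sorted points, maintaining a stack; pop the top while the last three entries make a non-left turn (cross product ≤ 0).
  4. Final stack is the convex hull in CCW order: (7, -3), (10, 8), (7, 10), (3, 10), (-9, 9), (-3, 3), (4, -2).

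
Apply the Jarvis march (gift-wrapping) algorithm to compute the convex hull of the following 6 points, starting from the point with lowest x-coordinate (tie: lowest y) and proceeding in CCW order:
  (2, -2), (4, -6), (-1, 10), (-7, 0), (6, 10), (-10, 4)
Hull (CCW) = [(-10, 4), (-7, 0), (4, -6), (6, 10), (-1, 10)]

Jarvis march: at each step, from the current hull vertex p, select the next vertex q as the point such that every other point lies strictly to the left of (or on) the directed line p → q. (Equivalently: for every other point r, the cross product (q − p) × (r − p) ≥ 0.)
Starting point (lowest x, tie lowest y): (-10, 4). Wrap until returning to start. Resulting hull: (-10, 4), (-7, 0), (4, -6), (6, 10), (-1, 10).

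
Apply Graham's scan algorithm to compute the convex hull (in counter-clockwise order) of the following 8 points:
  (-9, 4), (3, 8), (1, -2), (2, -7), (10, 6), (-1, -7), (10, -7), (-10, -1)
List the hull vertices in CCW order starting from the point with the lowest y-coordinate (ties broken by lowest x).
Hull (CCW) = [(-1, -7), (10, -7), (10, 6), (3, 8), (-9, 4), (-10, -1)]

Graham scan procedure:
  1. Find the pivot p₀ = point with lowest y (tie → lowest x): (-1, -7).
  2. Sort the remaining points by polar angle around p₀.
  3. Walk through sorted points, maintaining a stack; pop the top while the last three entries make a non-left turn (cross product ≤ 0).
  4. Final stack is the convex hull in CCW order: (-1, -7), (10, -7), (10, 6), (3, 8), (-9, 4), (-10, -1).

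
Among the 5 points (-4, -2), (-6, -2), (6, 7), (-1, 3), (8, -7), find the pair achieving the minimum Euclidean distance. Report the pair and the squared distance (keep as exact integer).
Pair = ((-4, -2), (-6, -2)); squared distance = 4

Compute all C(5, 2) = 10 pairwise squared distances (x_i − x_j)² + (y_i − y_j)². The minimum is 4, attained by the pair ((-4, -2), (-6, -2)).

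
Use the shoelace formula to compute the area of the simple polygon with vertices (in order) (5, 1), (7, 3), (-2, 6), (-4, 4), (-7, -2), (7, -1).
Area = 141/2

Shoelace formula: Area = (1/2) |Σ_i (x_i · y_{i+1} − x_{i+1} · y_i)| (indices mod n). Compute each cross term:
  (5)(3) − (7)(1) = 8
  (7)(6) − (-2)(3) = 48
  (-2)(4) − (-4)(6) = 16
  (-4)(-2) − (-7)(4) = 36
  (-7)(-1) − (7)(-2) = 21
  (7)(1) − (5)(-1) = 12
Sum = 141, so (signed) Area = 141/2 = 141/2, |Area| = 141/2.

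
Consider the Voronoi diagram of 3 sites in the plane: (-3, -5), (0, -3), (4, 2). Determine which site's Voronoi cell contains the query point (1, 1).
Nearest site = (4, 2)

The Voronoi cell of site s contains exactly those query points closer to s than to any other site. Compute squared distances from q = (1, 1) to each site:
  (4 − 1)² + (2 − 1)² = 10
  (0 − 1)² + (-3 − 1)² = 17
  (-3 − 1)² + (-5 − 1)² = 52
Minimum is attained by (4, 2), so q lies in its Voronoi cell.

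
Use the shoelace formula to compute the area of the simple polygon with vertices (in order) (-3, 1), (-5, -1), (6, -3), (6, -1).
Area = 22

Shoelace formula: Area = (1/2) |Σ_i (x_i · y_{i+1} − x_{i+1} · y_i)| (indices mod n). Compute each cross term:
  (-3)(-1) − (-5)(1) = 8
  (-5)(-3) − (6)(-1) = 21
  (6)(-1) − (6)(-3) = 12
  (6)(1) − (-3)(-1) = 3
Sum = 44, so (signed) Area = 44/2 = 22, |Area| = 22.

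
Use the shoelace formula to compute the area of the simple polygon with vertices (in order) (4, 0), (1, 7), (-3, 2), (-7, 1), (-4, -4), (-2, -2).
Area = 51

Shoelace formula: Area = (1/2) |Σ_i (x_i · y_{i+1} − x_{i+1} · y_i)| (indices mod n). Compute each cross term:
  (4)(7) − (1)(0) = 28
  (1)(2) − (-3)(7) = 23
  (-3)(1) − (-7)(2) = 11
  (-7)(-4) − (-4)(1) = 32
  (-4)(-2) − (-2)(-4) = 0
  (-2)(0) − (4)(-2) = 8
Sum = 102, so (signed) Area = 102/2 = 51, |Area| = 51.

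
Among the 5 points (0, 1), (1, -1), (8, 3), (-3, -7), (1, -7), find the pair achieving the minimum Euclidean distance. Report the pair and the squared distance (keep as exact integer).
Pair = ((0, 1), (1, -1)); squared distance = 5

Compute all C(5, 2) = 10 pairwise squared distances (x_i − x_j)² + (y_i − y_j)². The minimum is 5, attained by the pair ((0, 1), (1, -1)).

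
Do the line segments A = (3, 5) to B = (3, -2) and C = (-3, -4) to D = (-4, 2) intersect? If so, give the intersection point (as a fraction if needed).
No (intersection of containing lines falls outside at least one segment)

Parametrize and solve: t = 45/7, s = -6. At least one of these is outside [0, 1], so the segments do not intersect.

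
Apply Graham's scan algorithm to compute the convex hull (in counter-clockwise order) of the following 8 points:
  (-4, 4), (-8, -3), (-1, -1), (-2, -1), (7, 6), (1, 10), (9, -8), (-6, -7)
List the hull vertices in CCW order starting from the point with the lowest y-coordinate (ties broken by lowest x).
Hull (CCW) = [(9, -8), (7, 6), (1, 10), (-4, 4), (-8, -3), (-6, -7)]

Graham scan procedure:
  1. Find the pivot p₀ = point with lowest y (tie → lowest x): (9, -8).
  2. Sort the remaining points by polar angle around p₀.
  3. Walk through sorted points, maintaining a stack; pop the top while the last three entries make a non-left turn (cross product ≤ 0).
  4. Final stack is the convex hull in CCW order: (9, -8), (7, 6), (1, 10), (-4, 4), (-8, -3), (-6, -7).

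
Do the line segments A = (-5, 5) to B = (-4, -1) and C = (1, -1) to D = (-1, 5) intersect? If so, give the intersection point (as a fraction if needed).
No (intersection of containing lines falls outside at least one segment)

Parametrize and solve: t = -4, s = 5. At least one of these is outside [0, 1], so the segments do not intersect.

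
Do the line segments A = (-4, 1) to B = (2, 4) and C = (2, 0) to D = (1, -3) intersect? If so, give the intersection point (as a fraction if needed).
No (intersection of containing lines falls outside at least one segment)

Parametrize and solve: t = 19/15, s = -8/5. At least one of these is outside [0, 1], so the segments do not intersect.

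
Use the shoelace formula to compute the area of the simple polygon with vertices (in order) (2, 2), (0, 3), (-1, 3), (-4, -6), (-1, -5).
Area = 49/2

Shoelace formula: Area = (1/2) |Σ_i (x_i · y_{i+1} − x_{i+1} · y_i)| (indices mod n). Compute each cross term:
  (2)(3) − (0)(2) = 6
  (0)(3) − (-1)(3) = 3
  (-1)(-6) − (-4)(3) = 18
  (-4)(-5) − (-1)(-6) = 14
  (-1)(2) − (2)(-5) = 8
Sum = 49, so (signed) Area = 49/2 = 49/2, |Area| = 49/2.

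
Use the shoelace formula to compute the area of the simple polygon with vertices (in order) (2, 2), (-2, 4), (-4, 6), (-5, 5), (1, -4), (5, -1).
Area = 36

Shoelace formula: Area = (1/2) |Σ_i (x_i · y_{i+1} − x_{i+1} · y_i)| (indices mod n). Compute each cross term:
  (2)(4) − (-2)(2) = 12
  (-2)(6) − (-4)(4) = 4
  (-4)(5) − (-5)(6) = 10
  (-5)(-4) − (1)(5) = 15
  (1)(-1) − (5)(-4) = 19
  (5)(2) − (2)(-1) = 12
Sum = 72, so (signed) Area = 72/2 = 36, |Area| = 36.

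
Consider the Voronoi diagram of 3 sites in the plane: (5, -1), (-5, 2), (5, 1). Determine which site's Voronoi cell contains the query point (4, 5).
Nearest site = (5, 1)

The Voronoi cell of site s contains exactly those query points closer to s than to any other site. Compute squared distances from q = (4, 5) to each site:
  (5 − 4)² + (1 − 5)² = 17
  (5 − 4)² + (-1 − 5)² = 37
  (-5 − 4)² + (2 − 5)² = 90
Minimum is attained by (5, 1), so q lies in its Voronoi cell.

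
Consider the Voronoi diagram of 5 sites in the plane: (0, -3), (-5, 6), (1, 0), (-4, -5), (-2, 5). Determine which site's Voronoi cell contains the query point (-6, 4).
Nearest site = (-5, 6)

The Voronoi cell of site s contains exactly those query points closer to s than to any other site. Compute squared distances from q = (-6, 4) to each site:
  (-5 − -6)² + (6 − 4)² = 5
  (-2 − -6)² + (5 − 4)² = 17
  (1 − -6)² + (0 − 4)² = 65
  (-4 − -6)² + (-5 − 4)² = 85
  (0 − -6)² + (-3 − 4)² = 85
Minimum is attained by (-5, 6), so q lies in its Voronoi cell.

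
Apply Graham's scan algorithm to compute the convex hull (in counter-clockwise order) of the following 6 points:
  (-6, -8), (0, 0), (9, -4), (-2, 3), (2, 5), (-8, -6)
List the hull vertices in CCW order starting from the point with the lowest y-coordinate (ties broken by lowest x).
Hull (CCW) = [(-6, -8), (9, -4), (2, 5), (-2, 3), (-8, -6)]

Graham scan procedure:
  1. Find the pivot p₀ = point with lowest y (tie → lowest x): (-6, -8).
  2. Sort the remaining points by polar angle around p₀.
  3. Walk through sorted points, maintaining a stack; pop the top while the last three entries make a non-left turn (cross product ≤ 0).
  4. Final stack is the convex hull in CCW order: (-6, -8), (9, -4), (2, 5), (-2, 3), (-8, -6).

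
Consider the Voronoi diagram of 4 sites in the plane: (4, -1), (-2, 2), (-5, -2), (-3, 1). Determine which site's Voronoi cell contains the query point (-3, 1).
Nearest site = (-3, 1)

The Voronoi cell of site s contains exactly those query points closer to s than to any other site. Compute squared distances from q = (-3, 1) to each site:
  (-3 − -3)² + (1 − 1)² = 0
  (-2 − -3)² + (2 − 1)² = 2
  (-5 − -3)² + (-2 − 1)² = 13
  (4 − -3)² + (-1 − 1)² = 53
Minimum is attained by (-3, 1), so q lies in its Voronoi cell.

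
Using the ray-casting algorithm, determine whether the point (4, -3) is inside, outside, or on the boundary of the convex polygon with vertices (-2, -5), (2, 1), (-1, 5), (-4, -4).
The point (4, -3) lies strictly outside the polygon

Cast a horizontal ray to the right from the query point and count how many polygon edges it crosses (each edge strictly once or zero times, handled with the usual half-open convention). 
Parity of crossings → even ⇒ outside.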